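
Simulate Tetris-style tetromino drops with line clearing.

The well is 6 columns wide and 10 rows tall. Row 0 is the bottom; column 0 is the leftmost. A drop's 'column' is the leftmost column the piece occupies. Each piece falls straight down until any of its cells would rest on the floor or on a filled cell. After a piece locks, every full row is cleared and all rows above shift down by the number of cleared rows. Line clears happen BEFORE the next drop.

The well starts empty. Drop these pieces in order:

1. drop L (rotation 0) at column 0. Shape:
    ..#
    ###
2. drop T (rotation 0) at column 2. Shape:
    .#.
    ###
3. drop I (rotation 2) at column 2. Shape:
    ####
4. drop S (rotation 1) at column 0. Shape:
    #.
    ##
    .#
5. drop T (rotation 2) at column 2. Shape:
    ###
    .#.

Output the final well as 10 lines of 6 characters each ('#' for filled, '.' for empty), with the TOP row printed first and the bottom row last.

Drop 1: L rot0 at col 0 lands with bottom-row=0; cleared 0 line(s) (total 0); column heights now [1 1 2 0 0 0], max=2
Drop 2: T rot0 at col 2 lands with bottom-row=2; cleared 0 line(s) (total 0); column heights now [1 1 3 4 3 0], max=4
Drop 3: I rot2 at col 2 lands with bottom-row=4; cleared 0 line(s) (total 0); column heights now [1 1 5 5 5 5], max=5
Drop 4: S rot1 at col 0 lands with bottom-row=1; cleared 0 line(s) (total 0); column heights now [4 3 5 5 5 5], max=5
Drop 5: T rot2 at col 2 lands with bottom-row=5; cleared 0 line(s) (total 0); column heights now [4 3 7 7 7 5], max=7

Answer: ......
......
......
..###.
...#..
..####
#..#..
#####.
.##...
###...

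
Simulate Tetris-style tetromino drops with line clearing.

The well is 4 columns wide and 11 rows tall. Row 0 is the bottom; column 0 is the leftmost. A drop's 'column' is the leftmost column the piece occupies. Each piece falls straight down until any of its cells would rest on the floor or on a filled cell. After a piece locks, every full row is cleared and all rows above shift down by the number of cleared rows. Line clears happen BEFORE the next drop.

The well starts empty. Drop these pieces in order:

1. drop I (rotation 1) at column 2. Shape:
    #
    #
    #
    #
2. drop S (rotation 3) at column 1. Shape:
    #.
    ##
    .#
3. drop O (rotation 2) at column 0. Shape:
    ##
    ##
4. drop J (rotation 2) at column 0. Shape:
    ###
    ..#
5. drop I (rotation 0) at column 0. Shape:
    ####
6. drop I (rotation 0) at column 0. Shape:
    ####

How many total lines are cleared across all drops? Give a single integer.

Answer: 2

Derivation:
Drop 1: I rot1 at col 2 lands with bottom-row=0; cleared 0 line(s) (total 0); column heights now [0 0 4 0], max=4
Drop 2: S rot3 at col 1 lands with bottom-row=4; cleared 0 line(s) (total 0); column heights now [0 7 6 0], max=7
Drop 3: O rot2 at col 0 lands with bottom-row=7; cleared 0 line(s) (total 0); column heights now [9 9 6 0], max=9
Drop 4: J rot2 at col 0 lands with bottom-row=8; cleared 0 line(s) (total 0); column heights now [10 10 10 0], max=10
Drop 5: I rot0 at col 0 lands with bottom-row=10; cleared 1 line(s) (total 1); column heights now [10 10 10 0], max=10
Drop 6: I rot0 at col 0 lands with bottom-row=10; cleared 1 line(s) (total 2); column heights now [10 10 10 0], max=10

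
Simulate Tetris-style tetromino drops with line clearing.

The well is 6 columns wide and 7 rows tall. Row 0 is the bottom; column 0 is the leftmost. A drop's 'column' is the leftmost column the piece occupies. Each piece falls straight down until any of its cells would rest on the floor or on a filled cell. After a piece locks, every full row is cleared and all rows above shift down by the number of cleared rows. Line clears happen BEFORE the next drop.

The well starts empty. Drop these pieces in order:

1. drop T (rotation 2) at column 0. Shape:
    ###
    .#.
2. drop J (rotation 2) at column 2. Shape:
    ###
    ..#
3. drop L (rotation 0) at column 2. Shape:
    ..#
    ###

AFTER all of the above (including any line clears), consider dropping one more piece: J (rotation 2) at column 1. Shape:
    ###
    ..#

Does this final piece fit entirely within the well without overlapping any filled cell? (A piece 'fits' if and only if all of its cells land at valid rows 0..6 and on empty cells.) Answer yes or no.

Drop 1: T rot2 at col 0 lands with bottom-row=0; cleared 0 line(s) (total 0); column heights now [2 2 2 0 0 0], max=2
Drop 2: J rot2 at col 2 lands with bottom-row=1; cleared 0 line(s) (total 0); column heights now [2 2 3 3 3 0], max=3
Drop 3: L rot0 at col 2 lands with bottom-row=3; cleared 0 line(s) (total 0); column heights now [2 2 4 4 5 0], max=5
Test piece J rot2 at col 1 (width 3): heights before test = [2 2 4 4 5 0]; fits = True

Answer: yes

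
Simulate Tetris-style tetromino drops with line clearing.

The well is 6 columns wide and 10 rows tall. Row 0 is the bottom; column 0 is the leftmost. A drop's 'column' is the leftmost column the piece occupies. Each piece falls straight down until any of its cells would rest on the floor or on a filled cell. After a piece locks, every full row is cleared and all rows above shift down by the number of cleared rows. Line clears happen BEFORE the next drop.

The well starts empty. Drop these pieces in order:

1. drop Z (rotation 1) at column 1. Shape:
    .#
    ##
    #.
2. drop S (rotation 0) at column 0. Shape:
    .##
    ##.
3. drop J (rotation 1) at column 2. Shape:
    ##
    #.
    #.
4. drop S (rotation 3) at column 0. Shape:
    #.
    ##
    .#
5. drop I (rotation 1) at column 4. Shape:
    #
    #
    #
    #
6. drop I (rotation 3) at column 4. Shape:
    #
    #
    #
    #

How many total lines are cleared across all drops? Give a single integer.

Drop 1: Z rot1 at col 1 lands with bottom-row=0; cleared 0 line(s) (total 0); column heights now [0 2 3 0 0 0], max=3
Drop 2: S rot0 at col 0 lands with bottom-row=2; cleared 0 line(s) (total 0); column heights now [3 4 4 0 0 0], max=4
Drop 3: J rot1 at col 2 lands with bottom-row=4; cleared 0 line(s) (total 0); column heights now [3 4 7 7 0 0], max=7
Drop 4: S rot3 at col 0 lands with bottom-row=4; cleared 0 line(s) (total 0); column heights now [7 6 7 7 0 0], max=7
Drop 5: I rot1 at col 4 lands with bottom-row=0; cleared 0 line(s) (total 0); column heights now [7 6 7 7 4 0], max=7
Drop 6: I rot3 at col 4 lands with bottom-row=4; cleared 0 line(s) (total 0); column heights now [7 6 7 7 8 0], max=8

Answer: 0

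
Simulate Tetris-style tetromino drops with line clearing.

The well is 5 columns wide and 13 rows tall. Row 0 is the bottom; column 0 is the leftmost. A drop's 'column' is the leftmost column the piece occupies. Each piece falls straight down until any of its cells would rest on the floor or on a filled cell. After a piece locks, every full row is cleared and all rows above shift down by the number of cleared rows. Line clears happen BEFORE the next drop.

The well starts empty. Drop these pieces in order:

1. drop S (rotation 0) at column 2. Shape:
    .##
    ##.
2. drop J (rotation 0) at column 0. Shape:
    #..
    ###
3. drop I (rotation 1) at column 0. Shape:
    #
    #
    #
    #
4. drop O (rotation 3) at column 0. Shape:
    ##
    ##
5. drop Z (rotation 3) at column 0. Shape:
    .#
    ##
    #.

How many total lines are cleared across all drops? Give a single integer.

Answer: 1

Derivation:
Drop 1: S rot0 at col 2 lands with bottom-row=0; cleared 0 line(s) (total 0); column heights now [0 0 1 2 2], max=2
Drop 2: J rot0 at col 0 lands with bottom-row=1; cleared 1 line(s) (total 1); column heights now [2 0 1 1 0], max=2
Drop 3: I rot1 at col 0 lands with bottom-row=2; cleared 0 line(s) (total 1); column heights now [6 0 1 1 0], max=6
Drop 4: O rot3 at col 0 lands with bottom-row=6; cleared 0 line(s) (total 1); column heights now [8 8 1 1 0], max=8
Drop 5: Z rot3 at col 0 lands with bottom-row=8; cleared 0 line(s) (total 1); column heights now [10 11 1 1 0], max=11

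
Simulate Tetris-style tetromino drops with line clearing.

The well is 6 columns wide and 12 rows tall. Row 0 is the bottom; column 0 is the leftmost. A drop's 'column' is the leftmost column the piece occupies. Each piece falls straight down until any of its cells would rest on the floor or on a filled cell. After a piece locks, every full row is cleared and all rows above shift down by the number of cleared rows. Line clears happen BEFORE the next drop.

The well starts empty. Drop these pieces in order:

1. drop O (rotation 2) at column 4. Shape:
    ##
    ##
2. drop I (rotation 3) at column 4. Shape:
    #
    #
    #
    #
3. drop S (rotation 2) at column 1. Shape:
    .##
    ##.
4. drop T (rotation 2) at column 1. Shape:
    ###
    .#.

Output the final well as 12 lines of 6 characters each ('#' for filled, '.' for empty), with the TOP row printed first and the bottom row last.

Answer: ......
......
......
......
......
......
....#.
....#.
.####.
..#.#.
..####
.##.##

Derivation:
Drop 1: O rot2 at col 4 lands with bottom-row=0; cleared 0 line(s) (total 0); column heights now [0 0 0 0 2 2], max=2
Drop 2: I rot3 at col 4 lands with bottom-row=2; cleared 0 line(s) (total 0); column heights now [0 0 0 0 6 2], max=6
Drop 3: S rot2 at col 1 lands with bottom-row=0; cleared 0 line(s) (total 0); column heights now [0 1 2 2 6 2], max=6
Drop 4: T rot2 at col 1 lands with bottom-row=2; cleared 0 line(s) (total 0); column heights now [0 4 4 4 6 2], max=6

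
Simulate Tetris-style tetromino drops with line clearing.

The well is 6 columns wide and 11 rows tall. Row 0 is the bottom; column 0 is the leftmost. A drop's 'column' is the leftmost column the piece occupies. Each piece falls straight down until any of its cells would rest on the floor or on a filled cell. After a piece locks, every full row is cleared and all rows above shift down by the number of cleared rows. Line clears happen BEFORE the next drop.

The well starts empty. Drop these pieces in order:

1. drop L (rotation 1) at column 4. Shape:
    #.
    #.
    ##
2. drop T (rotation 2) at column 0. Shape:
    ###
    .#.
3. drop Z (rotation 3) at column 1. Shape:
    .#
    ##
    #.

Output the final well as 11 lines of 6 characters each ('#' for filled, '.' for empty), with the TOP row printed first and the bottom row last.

Drop 1: L rot1 at col 4 lands with bottom-row=0; cleared 0 line(s) (total 0); column heights now [0 0 0 0 3 1], max=3
Drop 2: T rot2 at col 0 lands with bottom-row=0; cleared 0 line(s) (total 0); column heights now [2 2 2 0 3 1], max=3
Drop 3: Z rot3 at col 1 lands with bottom-row=2; cleared 0 line(s) (total 0); column heights now [2 4 5 0 3 1], max=5

Answer: ......
......
......
......
......
......
..#...
.##...
.#..#.
###.#.
.#..##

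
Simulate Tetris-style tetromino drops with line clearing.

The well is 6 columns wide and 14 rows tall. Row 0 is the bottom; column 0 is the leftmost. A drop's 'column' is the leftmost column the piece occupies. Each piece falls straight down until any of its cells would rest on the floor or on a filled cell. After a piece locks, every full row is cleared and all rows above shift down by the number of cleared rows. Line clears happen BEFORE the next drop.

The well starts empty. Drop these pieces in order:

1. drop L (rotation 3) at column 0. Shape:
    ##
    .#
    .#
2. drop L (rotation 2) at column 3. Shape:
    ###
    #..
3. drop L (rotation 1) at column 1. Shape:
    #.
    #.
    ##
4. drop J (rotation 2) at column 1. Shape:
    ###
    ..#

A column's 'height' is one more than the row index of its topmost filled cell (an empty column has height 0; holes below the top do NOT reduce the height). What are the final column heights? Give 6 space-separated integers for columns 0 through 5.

Answer: 3 7 7 7 2 2

Derivation:
Drop 1: L rot3 at col 0 lands with bottom-row=0; cleared 0 line(s) (total 0); column heights now [3 3 0 0 0 0], max=3
Drop 2: L rot2 at col 3 lands with bottom-row=0; cleared 0 line(s) (total 0); column heights now [3 3 0 2 2 2], max=3
Drop 3: L rot1 at col 1 lands with bottom-row=3; cleared 0 line(s) (total 0); column heights now [3 6 4 2 2 2], max=6
Drop 4: J rot2 at col 1 lands with bottom-row=5; cleared 0 line(s) (total 0); column heights now [3 7 7 7 2 2], max=7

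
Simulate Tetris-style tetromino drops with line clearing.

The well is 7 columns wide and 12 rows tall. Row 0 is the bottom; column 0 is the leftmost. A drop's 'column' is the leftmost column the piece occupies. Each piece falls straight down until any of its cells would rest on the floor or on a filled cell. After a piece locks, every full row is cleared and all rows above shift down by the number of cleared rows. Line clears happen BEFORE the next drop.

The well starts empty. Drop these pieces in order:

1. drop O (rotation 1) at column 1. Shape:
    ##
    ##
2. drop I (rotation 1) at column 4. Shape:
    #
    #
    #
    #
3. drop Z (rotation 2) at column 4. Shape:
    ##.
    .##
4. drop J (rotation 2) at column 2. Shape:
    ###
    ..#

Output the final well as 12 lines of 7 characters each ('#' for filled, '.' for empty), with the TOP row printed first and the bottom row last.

Answer: .......
.......
.......
.......
.......
..###..
....#..
....##.
....###
....#..
.##.#..
.##.#..

Derivation:
Drop 1: O rot1 at col 1 lands with bottom-row=0; cleared 0 line(s) (total 0); column heights now [0 2 2 0 0 0 0], max=2
Drop 2: I rot1 at col 4 lands with bottom-row=0; cleared 0 line(s) (total 0); column heights now [0 2 2 0 4 0 0], max=4
Drop 3: Z rot2 at col 4 lands with bottom-row=3; cleared 0 line(s) (total 0); column heights now [0 2 2 0 5 5 4], max=5
Drop 4: J rot2 at col 2 lands with bottom-row=5; cleared 0 line(s) (total 0); column heights now [0 2 7 7 7 5 4], max=7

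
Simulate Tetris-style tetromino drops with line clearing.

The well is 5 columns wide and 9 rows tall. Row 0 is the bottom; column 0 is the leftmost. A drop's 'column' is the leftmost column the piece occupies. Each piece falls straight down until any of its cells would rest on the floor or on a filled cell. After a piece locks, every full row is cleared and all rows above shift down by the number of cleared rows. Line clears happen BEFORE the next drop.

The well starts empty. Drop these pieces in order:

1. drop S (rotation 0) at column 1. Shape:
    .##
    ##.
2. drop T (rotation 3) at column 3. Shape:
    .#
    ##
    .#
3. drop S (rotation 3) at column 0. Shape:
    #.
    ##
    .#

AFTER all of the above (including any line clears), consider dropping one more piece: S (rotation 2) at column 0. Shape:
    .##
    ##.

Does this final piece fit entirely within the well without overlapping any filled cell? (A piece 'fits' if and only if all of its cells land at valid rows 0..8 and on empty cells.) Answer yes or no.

Drop 1: S rot0 at col 1 lands with bottom-row=0; cleared 0 line(s) (total 0); column heights now [0 1 2 2 0], max=2
Drop 2: T rot3 at col 3 lands with bottom-row=1; cleared 0 line(s) (total 0); column heights now [0 1 2 3 4], max=4
Drop 3: S rot3 at col 0 lands with bottom-row=1; cleared 0 line(s) (total 0); column heights now [4 3 2 3 4], max=4
Test piece S rot2 at col 0 (width 3): heights before test = [4 3 2 3 4]; fits = True

Answer: yes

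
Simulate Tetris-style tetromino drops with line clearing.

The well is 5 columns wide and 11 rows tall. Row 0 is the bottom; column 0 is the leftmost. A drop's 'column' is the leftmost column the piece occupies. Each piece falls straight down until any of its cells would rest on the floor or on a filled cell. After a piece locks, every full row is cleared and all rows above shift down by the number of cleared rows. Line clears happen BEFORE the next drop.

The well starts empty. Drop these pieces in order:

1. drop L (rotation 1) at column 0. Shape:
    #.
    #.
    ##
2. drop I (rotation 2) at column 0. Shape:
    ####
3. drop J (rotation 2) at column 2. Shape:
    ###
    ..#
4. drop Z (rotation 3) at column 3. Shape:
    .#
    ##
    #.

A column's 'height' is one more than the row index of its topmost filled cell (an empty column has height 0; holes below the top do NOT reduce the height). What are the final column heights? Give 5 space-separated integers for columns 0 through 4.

Answer: 3 1 4 6 7

Derivation:
Drop 1: L rot1 at col 0 lands with bottom-row=0; cleared 0 line(s) (total 0); column heights now [3 1 0 0 0], max=3
Drop 2: I rot2 at col 0 lands with bottom-row=3; cleared 0 line(s) (total 0); column heights now [4 4 4 4 0], max=4
Drop 3: J rot2 at col 2 lands with bottom-row=3; cleared 1 line(s) (total 1); column heights now [3 1 4 4 4], max=4
Drop 4: Z rot3 at col 3 lands with bottom-row=4; cleared 0 line(s) (total 1); column heights now [3 1 4 6 7], max=7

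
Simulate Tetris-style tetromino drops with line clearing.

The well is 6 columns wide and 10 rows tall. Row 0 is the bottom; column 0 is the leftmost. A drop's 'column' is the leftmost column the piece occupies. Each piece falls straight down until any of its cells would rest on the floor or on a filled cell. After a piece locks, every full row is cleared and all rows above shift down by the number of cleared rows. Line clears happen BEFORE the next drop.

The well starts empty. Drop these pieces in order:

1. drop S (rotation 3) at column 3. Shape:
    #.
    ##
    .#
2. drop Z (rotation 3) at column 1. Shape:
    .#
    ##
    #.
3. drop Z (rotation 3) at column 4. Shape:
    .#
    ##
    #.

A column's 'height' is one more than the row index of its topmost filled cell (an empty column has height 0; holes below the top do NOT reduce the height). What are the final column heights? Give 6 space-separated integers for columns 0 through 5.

Drop 1: S rot3 at col 3 lands with bottom-row=0; cleared 0 line(s) (total 0); column heights now [0 0 0 3 2 0], max=3
Drop 2: Z rot3 at col 1 lands with bottom-row=0; cleared 0 line(s) (total 0); column heights now [0 2 3 3 2 0], max=3
Drop 3: Z rot3 at col 4 lands with bottom-row=2; cleared 0 line(s) (total 0); column heights now [0 2 3 3 4 5], max=5

Answer: 0 2 3 3 4 5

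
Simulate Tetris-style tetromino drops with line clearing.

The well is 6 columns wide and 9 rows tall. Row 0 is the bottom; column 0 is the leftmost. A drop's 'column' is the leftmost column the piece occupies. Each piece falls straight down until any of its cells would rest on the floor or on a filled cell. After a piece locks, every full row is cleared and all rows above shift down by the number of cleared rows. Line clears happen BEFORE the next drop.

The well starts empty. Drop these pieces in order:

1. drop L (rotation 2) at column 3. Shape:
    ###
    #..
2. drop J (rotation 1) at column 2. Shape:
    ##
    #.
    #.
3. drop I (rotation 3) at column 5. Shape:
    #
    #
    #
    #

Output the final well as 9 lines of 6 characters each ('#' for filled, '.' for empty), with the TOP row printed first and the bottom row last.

Answer: ......
......
......
.....#
.....#
.....#
..##.#
..####
..##..

Derivation:
Drop 1: L rot2 at col 3 lands with bottom-row=0; cleared 0 line(s) (total 0); column heights now [0 0 0 2 2 2], max=2
Drop 2: J rot1 at col 2 lands with bottom-row=0; cleared 0 line(s) (total 0); column heights now [0 0 3 3 2 2], max=3
Drop 3: I rot3 at col 5 lands with bottom-row=2; cleared 0 line(s) (total 0); column heights now [0 0 3 3 2 6], max=6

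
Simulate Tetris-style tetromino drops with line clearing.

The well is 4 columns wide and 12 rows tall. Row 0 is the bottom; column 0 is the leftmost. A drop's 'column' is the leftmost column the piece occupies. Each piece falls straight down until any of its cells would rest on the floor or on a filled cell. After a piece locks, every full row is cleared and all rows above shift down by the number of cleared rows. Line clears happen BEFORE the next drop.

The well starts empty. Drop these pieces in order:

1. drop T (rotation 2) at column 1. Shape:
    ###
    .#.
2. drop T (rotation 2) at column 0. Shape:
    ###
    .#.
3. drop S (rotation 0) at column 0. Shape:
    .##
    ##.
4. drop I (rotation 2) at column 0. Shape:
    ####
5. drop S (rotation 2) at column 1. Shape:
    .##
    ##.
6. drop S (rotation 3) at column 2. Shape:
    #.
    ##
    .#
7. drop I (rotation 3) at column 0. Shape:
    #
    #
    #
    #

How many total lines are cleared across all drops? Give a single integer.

Answer: 1

Derivation:
Drop 1: T rot2 at col 1 lands with bottom-row=0; cleared 0 line(s) (total 0); column heights now [0 2 2 2], max=2
Drop 2: T rot2 at col 0 lands with bottom-row=2; cleared 0 line(s) (total 0); column heights now [4 4 4 2], max=4
Drop 3: S rot0 at col 0 lands with bottom-row=4; cleared 0 line(s) (total 0); column heights now [5 6 6 2], max=6
Drop 4: I rot2 at col 0 lands with bottom-row=6; cleared 1 line(s) (total 1); column heights now [5 6 6 2], max=6
Drop 5: S rot2 at col 1 lands with bottom-row=6; cleared 0 line(s) (total 1); column heights now [5 7 8 8], max=8
Drop 6: S rot3 at col 2 lands with bottom-row=8; cleared 0 line(s) (total 1); column heights now [5 7 11 10], max=11
Drop 7: I rot3 at col 0 lands with bottom-row=5; cleared 0 line(s) (total 1); column heights now [9 7 11 10], max=11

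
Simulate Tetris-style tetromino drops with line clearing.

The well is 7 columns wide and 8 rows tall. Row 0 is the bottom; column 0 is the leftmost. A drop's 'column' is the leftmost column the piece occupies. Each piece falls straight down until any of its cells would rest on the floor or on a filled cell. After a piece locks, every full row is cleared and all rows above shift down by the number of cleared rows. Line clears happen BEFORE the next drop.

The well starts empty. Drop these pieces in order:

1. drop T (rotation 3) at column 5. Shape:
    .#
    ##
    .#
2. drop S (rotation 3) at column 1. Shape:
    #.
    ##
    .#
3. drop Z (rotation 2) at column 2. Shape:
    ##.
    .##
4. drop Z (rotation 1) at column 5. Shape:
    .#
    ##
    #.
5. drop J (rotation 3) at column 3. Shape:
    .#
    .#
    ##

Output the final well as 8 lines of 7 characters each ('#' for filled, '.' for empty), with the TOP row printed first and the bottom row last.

Answer: .......
.......
....#..
....#.#
...####
.###.##
.######
..#...#

Derivation:
Drop 1: T rot3 at col 5 lands with bottom-row=0; cleared 0 line(s) (total 0); column heights now [0 0 0 0 0 2 3], max=3
Drop 2: S rot3 at col 1 lands with bottom-row=0; cleared 0 line(s) (total 0); column heights now [0 3 2 0 0 2 3], max=3
Drop 3: Z rot2 at col 2 lands with bottom-row=1; cleared 0 line(s) (total 0); column heights now [0 3 3 3 2 2 3], max=3
Drop 4: Z rot1 at col 5 lands with bottom-row=2; cleared 0 line(s) (total 0); column heights now [0 3 3 3 2 4 5], max=5
Drop 5: J rot3 at col 3 lands with bottom-row=3; cleared 0 line(s) (total 0); column heights now [0 3 3 4 6 4 5], max=6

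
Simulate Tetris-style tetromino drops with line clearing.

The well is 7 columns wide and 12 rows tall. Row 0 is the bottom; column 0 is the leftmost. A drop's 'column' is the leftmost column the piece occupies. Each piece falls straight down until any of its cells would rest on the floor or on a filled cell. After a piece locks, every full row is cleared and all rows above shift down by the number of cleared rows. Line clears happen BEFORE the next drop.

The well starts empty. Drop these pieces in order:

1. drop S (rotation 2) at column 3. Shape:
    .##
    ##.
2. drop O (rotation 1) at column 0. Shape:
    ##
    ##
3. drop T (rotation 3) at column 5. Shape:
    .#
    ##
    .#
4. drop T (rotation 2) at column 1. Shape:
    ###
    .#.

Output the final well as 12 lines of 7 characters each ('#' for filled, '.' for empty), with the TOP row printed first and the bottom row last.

Answer: .......
.......
.......
.......
.......
.......
.......
.......
......#
.###.##
###.###
##.##..

Derivation:
Drop 1: S rot2 at col 3 lands with bottom-row=0; cleared 0 line(s) (total 0); column heights now [0 0 0 1 2 2 0], max=2
Drop 2: O rot1 at col 0 lands with bottom-row=0; cleared 0 line(s) (total 0); column heights now [2 2 0 1 2 2 0], max=2
Drop 3: T rot3 at col 5 lands with bottom-row=1; cleared 0 line(s) (total 0); column heights now [2 2 0 1 2 3 4], max=4
Drop 4: T rot2 at col 1 lands with bottom-row=1; cleared 0 line(s) (total 0); column heights now [2 3 3 3 2 3 4], max=4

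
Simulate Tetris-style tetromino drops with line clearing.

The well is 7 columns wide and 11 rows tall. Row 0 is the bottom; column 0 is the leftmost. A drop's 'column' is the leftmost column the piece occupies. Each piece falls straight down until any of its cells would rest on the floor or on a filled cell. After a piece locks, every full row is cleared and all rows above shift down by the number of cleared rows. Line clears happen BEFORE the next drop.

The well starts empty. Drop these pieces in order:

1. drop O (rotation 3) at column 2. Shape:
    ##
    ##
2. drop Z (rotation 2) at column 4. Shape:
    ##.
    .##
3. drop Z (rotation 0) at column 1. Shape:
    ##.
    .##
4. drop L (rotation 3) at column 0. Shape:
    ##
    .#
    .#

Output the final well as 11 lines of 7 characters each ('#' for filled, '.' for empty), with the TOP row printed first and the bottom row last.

Answer: .......
.......
.......
.......
##.....
.#.....
.#.....
.##....
..##...
..####.
..##.##

Derivation:
Drop 1: O rot3 at col 2 lands with bottom-row=0; cleared 0 line(s) (total 0); column heights now [0 0 2 2 0 0 0], max=2
Drop 2: Z rot2 at col 4 lands with bottom-row=0; cleared 0 line(s) (total 0); column heights now [0 0 2 2 2 2 1], max=2
Drop 3: Z rot0 at col 1 lands with bottom-row=2; cleared 0 line(s) (total 0); column heights now [0 4 4 3 2 2 1], max=4
Drop 4: L rot3 at col 0 lands with bottom-row=4; cleared 0 line(s) (total 0); column heights now [7 7 4 3 2 2 1], max=7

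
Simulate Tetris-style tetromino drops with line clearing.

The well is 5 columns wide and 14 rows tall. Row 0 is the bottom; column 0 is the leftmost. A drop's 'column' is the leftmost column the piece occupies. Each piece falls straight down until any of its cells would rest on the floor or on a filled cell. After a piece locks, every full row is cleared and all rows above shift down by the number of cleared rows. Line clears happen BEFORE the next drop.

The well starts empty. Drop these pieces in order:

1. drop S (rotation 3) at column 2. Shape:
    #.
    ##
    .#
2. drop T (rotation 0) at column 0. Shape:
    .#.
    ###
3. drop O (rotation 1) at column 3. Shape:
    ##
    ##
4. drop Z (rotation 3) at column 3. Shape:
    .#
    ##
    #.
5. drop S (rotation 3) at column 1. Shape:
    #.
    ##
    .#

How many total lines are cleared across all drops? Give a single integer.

Drop 1: S rot3 at col 2 lands with bottom-row=0; cleared 0 line(s) (total 0); column heights now [0 0 3 2 0], max=3
Drop 2: T rot0 at col 0 lands with bottom-row=3; cleared 0 line(s) (total 0); column heights now [4 5 4 2 0], max=5
Drop 3: O rot1 at col 3 lands with bottom-row=2; cleared 1 line(s) (total 1); column heights now [0 4 3 3 3], max=4
Drop 4: Z rot3 at col 3 lands with bottom-row=3; cleared 0 line(s) (total 1); column heights now [0 4 3 5 6], max=6
Drop 5: S rot3 at col 1 lands with bottom-row=3; cleared 0 line(s) (total 1); column heights now [0 6 5 5 6], max=6

Answer: 1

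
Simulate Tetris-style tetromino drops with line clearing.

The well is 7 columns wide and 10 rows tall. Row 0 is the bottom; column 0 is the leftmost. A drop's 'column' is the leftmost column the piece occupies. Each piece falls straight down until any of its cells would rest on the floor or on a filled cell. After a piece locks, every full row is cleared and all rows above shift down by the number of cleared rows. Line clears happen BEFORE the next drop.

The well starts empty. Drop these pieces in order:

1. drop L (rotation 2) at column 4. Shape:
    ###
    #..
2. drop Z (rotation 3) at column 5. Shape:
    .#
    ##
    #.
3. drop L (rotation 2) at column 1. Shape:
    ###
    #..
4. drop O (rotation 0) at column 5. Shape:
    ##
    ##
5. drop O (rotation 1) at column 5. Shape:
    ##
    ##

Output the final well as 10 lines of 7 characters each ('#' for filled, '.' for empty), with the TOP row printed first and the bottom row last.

Answer: .......
.....##
.....##
.....##
.....##
......#
.....##
.....#.
.######
.#..#..

Derivation:
Drop 1: L rot2 at col 4 lands with bottom-row=0; cleared 0 line(s) (total 0); column heights now [0 0 0 0 2 2 2], max=2
Drop 2: Z rot3 at col 5 lands with bottom-row=2; cleared 0 line(s) (total 0); column heights now [0 0 0 0 2 4 5], max=5
Drop 3: L rot2 at col 1 lands with bottom-row=0; cleared 0 line(s) (total 0); column heights now [0 2 2 2 2 4 5], max=5
Drop 4: O rot0 at col 5 lands with bottom-row=5; cleared 0 line(s) (total 0); column heights now [0 2 2 2 2 7 7], max=7
Drop 5: O rot1 at col 5 lands with bottom-row=7; cleared 0 line(s) (total 0); column heights now [0 2 2 2 2 9 9], max=9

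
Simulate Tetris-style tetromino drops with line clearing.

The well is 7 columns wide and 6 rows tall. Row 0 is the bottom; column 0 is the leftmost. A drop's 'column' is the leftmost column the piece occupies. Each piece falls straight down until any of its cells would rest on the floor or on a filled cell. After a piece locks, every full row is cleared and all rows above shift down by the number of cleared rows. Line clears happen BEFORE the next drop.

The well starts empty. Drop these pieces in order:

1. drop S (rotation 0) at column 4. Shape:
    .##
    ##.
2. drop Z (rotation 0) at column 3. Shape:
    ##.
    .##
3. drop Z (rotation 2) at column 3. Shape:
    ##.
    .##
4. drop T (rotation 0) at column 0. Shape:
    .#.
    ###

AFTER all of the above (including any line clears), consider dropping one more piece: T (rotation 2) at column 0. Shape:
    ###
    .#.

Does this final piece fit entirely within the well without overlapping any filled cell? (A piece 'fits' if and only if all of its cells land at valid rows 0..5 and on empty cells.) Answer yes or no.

Drop 1: S rot0 at col 4 lands with bottom-row=0; cleared 0 line(s) (total 0); column heights now [0 0 0 0 1 2 2], max=2
Drop 2: Z rot0 at col 3 lands with bottom-row=2; cleared 0 line(s) (total 0); column heights now [0 0 0 4 4 3 2], max=4
Drop 3: Z rot2 at col 3 lands with bottom-row=4; cleared 0 line(s) (total 0); column heights now [0 0 0 6 6 5 2], max=6
Drop 4: T rot0 at col 0 lands with bottom-row=0; cleared 0 line(s) (total 0); column heights now [1 2 1 6 6 5 2], max=6
Test piece T rot2 at col 0 (width 3): heights before test = [1 2 1 6 6 5 2]; fits = True

Answer: yes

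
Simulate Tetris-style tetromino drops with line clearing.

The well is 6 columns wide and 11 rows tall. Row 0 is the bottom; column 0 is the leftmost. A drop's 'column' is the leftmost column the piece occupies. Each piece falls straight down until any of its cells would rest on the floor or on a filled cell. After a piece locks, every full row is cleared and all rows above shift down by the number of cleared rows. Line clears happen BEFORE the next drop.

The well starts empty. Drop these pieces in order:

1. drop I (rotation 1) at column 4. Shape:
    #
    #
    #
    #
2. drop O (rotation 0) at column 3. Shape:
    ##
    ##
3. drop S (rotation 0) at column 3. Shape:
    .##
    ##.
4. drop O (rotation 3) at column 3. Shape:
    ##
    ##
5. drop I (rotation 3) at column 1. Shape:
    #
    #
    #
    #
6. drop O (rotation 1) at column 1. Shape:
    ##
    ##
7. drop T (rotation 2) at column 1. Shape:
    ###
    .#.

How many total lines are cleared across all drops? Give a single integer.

Drop 1: I rot1 at col 4 lands with bottom-row=0; cleared 0 line(s) (total 0); column heights now [0 0 0 0 4 0], max=4
Drop 2: O rot0 at col 3 lands with bottom-row=4; cleared 0 line(s) (total 0); column heights now [0 0 0 6 6 0], max=6
Drop 3: S rot0 at col 3 lands with bottom-row=6; cleared 0 line(s) (total 0); column heights now [0 0 0 7 8 8], max=8
Drop 4: O rot3 at col 3 lands with bottom-row=8; cleared 0 line(s) (total 0); column heights now [0 0 0 10 10 8], max=10
Drop 5: I rot3 at col 1 lands with bottom-row=0; cleared 0 line(s) (total 0); column heights now [0 4 0 10 10 8], max=10
Drop 6: O rot1 at col 1 lands with bottom-row=4; cleared 0 line(s) (total 0); column heights now [0 6 6 10 10 8], max=10
Drop 7: T rot2 at col 1 lands with bottom-row=9; cleared 0 line(s) (total 0); column heights now [0 11 11 11 10 8], max=11

Answer: 0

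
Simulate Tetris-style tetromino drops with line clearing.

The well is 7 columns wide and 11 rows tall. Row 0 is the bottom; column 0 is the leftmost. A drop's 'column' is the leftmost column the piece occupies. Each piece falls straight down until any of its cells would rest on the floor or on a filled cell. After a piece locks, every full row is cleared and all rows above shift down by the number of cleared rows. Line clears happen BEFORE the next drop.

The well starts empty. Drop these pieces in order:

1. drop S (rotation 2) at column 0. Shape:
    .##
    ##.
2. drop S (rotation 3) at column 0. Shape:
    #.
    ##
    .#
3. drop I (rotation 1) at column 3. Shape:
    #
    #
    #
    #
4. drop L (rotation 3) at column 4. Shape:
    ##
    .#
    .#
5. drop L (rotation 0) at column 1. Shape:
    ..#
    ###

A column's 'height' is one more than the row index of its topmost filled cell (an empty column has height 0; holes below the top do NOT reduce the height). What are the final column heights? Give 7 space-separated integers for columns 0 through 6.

Answer: 5 5 5 6 3 3 0

Derivation:
Drop 1: S rot2 at col 0 lands with bottom-row=0; cleared 0 line(s) (total 0); column heights now [1 2 2 0 0 0 0], max=2
Drop 2: S rot3 at col 0 lands with bottom-row=2; cleared 0 line(s) (total 0); column heights now [5 4 2 0 0 0 0], max=5
Drop 3: I rot1 at col 3 lands with bottom-row=0; cleared 0 line(s) (total 0); column heights now [5 4 2 4 0 0 0], max=5
Drop 4: L rot3 at col 4 lands with bottom-row=0; cleared 0 line(s) (total 0); column heights now [5 4 2 4 3 3 0], max=5
Drop 5: L rot0 at col 1 lands with bottom-row=4; cleared 0 line(s) (total 0); column heights now [5 5 5 6 3 3 0], max=6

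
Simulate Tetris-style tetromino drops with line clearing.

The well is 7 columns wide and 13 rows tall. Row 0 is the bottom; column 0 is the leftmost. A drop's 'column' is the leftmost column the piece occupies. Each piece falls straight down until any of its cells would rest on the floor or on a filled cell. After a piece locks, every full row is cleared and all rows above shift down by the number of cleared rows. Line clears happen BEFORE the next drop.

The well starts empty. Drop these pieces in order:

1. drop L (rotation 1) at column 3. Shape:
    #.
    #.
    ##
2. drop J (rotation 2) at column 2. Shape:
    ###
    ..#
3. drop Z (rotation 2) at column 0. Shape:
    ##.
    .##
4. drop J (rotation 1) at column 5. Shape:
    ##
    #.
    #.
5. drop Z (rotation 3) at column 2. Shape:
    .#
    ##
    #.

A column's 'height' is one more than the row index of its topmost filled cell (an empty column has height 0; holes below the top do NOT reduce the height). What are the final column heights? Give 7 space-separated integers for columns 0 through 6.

Drop 1: L rot1 at col 3 lands with bottom-row=0; cleared 0 line(s) (total 0); column heights now [0 0 0 3 1 0 0], max=3
Drop 2: J rot2 at col 2 lands with bottom-row=2; cleared 0 line(s) (total 0); column heights now [0 0 4 4 4 0 0], max=4
Drop 3: Z rot2 at col 0 lands with bottom-row=4; cleared 0 line(s) (total 0); column heights now [6 6 5 4 4 0 0], max=6
Drop 4: J rot1 at col 5 lands with bottom-row=0; cleared 0 line(s) (total 0); column heights now [6 6 5 4 4 3 3], max=6
Drop 5: Z rot3 at col 2 lands with bottom-row=5; cleared 0 line(s) (total 0); column heights now [6 6 7 8 4 3 3], max=8

Answer: 6 6 7 8 4 3 3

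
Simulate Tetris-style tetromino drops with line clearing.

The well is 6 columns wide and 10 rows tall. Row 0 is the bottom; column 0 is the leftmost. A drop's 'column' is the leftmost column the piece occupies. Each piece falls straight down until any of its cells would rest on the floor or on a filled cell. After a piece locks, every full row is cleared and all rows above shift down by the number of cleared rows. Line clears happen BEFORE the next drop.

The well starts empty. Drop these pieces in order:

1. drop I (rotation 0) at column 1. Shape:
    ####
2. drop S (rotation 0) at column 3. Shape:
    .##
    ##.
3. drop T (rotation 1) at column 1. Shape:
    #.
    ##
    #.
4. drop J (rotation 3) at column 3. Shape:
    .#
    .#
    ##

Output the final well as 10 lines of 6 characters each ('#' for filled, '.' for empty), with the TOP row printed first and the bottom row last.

Answer: ......
......
......
......
....#.
....#.
.#.##.
.##.##
.#.##.
.####.

Derivation:
Drop 1: I rot0 at col 1 lands with bottom-row=0; cleared 0 line(s) (total 0); column heights now [0 1 1 1 1 0], max=1
Drop 2: S rot0 at col 3 lands with bottom-row=1; cleared 0 line(s) (total 0); column heights now [0 1 1 2 3 3], max=3
Drop 3: T rot1 at col 1 lands with bottom-row=1; cleared 0 line(s) (total 0); column heights now [0 4 3 2 3 3], max=4
Drop 4: J rot3 at col 3 lands with bottom-row=3; cleared 0 line(s) (total 0); column heights now [0 4 3 4 6 3], max=6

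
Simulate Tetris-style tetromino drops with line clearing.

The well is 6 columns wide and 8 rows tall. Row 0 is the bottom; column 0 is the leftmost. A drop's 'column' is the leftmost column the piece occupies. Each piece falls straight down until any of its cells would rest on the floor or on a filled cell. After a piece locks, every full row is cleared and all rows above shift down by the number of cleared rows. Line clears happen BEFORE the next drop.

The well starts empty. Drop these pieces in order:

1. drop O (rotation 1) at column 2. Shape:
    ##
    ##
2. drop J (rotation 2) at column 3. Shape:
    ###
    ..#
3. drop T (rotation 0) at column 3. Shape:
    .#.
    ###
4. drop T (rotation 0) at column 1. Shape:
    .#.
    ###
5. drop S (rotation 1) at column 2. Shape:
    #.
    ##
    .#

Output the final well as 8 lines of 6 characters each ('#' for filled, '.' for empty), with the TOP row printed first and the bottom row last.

Drop 1: O rot1 at col 2 lands with bottom-row=0; cleared 0 line(s) (total 0); column heights now [0 0 2 2 0 0], max=2
Drop 2: J rot2 at col 3 lands with bottom-row=1; cleared 0 line(s) (total 0); column heights now [0 0 2 3 3 3], max=3
Drop 3: T rot0 at col 3 lands with bottom-row=3; cleared 0 line(s) (total 0); column heights now [0 0 2 4 5 4], max=5
Drop 4: T rot0 at col 1 lands with bottom-row=4; cleared 0 line(s) (total 0); column heights now [0 5 6 5 5 4], max=6
Drop 5: S rot1 at col 2 lands with bottom-row=5; cleared 0 line(s) (total 0); column heights now [0 5 8 7 5 4], max=8

Answer: ..#...
..##..
..##..
.####.
...###
...###
..##.#
..##..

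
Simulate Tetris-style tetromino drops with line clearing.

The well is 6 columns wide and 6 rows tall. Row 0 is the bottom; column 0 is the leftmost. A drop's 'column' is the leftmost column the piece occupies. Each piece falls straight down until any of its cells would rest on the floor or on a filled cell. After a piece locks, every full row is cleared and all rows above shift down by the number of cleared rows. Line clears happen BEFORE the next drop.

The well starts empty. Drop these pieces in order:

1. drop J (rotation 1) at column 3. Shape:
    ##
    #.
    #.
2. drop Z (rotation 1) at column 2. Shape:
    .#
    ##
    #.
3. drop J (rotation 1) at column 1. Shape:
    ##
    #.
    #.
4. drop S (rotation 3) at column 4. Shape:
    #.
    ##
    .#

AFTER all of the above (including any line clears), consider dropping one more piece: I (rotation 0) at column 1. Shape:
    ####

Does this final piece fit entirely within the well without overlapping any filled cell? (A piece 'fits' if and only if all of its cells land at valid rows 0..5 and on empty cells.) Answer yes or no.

Answer: yes

Derivation:
Drop 1: J rot1 at col 3 lands with bottom-row=0; cleared 0 line(s) (total 0); column heights now [0 0 0 3 3 0], max=3
Drop 2: Z rot1 at col 2 lands with bottom-row=2; cleared 0 line(s) (total 0); column heights now [0 0 4 5 3 0], max=5
Drop 3: J rot1 at col 1 lands with bottom-row=2; cleared 0 line(s) (total 0); column heights now [0 5 5 5 3 0], max=5
Drop 4: S rot3 at col 4 lands with bottom-row=2; cleared 0 line(s) (total 0); column heights now [0 5 5 5 5 4], max=5
Test piece I rot0 at col 1 (width 4): heights before test = [0 5 5 5 5 4]; fits = True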